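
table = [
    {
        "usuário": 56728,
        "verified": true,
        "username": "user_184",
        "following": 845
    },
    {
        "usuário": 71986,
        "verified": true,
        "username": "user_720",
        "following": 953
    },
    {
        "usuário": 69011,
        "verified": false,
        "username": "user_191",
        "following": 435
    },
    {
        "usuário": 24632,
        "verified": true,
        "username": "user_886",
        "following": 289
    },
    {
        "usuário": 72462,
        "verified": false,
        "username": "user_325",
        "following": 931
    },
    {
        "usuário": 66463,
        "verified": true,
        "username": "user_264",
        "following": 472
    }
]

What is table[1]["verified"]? True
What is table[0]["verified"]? True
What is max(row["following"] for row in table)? 953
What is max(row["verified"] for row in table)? True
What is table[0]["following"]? 845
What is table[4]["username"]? "user_325"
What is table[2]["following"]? 435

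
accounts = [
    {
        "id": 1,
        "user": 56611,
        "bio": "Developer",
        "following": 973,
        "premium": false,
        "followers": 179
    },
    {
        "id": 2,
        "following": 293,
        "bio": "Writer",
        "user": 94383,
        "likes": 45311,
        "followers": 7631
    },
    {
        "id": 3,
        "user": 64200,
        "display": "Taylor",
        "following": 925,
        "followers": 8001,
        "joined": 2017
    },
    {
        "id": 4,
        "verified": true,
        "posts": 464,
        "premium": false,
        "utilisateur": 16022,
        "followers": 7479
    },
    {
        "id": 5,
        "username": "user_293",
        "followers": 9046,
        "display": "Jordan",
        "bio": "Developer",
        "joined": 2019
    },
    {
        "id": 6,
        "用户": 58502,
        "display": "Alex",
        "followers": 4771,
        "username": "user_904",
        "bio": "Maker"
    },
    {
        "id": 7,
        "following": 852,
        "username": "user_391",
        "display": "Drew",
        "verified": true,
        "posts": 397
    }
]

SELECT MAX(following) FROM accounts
973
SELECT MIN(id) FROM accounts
1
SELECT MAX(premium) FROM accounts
False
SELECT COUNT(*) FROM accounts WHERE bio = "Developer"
2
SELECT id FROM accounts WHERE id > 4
[5, 6, 7]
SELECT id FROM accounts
[1, 2, 3, 4, 5, 6, 7]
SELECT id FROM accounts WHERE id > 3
[4, 5, 6, 7]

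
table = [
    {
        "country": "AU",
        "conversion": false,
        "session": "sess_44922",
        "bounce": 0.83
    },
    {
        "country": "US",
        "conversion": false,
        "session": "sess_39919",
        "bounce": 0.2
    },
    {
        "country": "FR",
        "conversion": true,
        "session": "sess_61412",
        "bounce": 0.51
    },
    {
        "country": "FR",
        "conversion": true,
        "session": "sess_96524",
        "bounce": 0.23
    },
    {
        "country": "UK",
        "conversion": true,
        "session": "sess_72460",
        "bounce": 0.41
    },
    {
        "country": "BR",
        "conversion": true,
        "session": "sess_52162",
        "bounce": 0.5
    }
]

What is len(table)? 6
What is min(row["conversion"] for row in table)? False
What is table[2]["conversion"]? True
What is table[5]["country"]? "BR"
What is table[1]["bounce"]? 0.2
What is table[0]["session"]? "sess_44922"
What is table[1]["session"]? "sess_39919"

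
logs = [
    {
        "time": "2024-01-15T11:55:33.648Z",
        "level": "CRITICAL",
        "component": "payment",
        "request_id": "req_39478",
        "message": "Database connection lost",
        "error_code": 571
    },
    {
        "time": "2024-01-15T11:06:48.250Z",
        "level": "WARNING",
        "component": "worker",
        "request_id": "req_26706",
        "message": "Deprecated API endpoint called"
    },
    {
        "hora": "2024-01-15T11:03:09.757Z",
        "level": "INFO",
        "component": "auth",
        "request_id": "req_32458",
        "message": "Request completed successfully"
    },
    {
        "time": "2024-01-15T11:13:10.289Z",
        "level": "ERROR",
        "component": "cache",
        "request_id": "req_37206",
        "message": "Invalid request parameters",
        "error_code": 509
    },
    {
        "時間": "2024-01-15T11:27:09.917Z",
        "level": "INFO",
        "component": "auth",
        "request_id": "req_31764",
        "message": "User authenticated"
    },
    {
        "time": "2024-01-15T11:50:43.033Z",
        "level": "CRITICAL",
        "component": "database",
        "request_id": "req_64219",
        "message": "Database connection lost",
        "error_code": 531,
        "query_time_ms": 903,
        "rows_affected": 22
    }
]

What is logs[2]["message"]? "Request completed successfully"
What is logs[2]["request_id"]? "req_32458"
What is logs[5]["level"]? "CRITICAL"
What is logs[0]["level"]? "CRITICAL"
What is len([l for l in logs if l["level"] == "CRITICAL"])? 2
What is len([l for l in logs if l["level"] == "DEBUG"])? 0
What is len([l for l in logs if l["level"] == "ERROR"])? 1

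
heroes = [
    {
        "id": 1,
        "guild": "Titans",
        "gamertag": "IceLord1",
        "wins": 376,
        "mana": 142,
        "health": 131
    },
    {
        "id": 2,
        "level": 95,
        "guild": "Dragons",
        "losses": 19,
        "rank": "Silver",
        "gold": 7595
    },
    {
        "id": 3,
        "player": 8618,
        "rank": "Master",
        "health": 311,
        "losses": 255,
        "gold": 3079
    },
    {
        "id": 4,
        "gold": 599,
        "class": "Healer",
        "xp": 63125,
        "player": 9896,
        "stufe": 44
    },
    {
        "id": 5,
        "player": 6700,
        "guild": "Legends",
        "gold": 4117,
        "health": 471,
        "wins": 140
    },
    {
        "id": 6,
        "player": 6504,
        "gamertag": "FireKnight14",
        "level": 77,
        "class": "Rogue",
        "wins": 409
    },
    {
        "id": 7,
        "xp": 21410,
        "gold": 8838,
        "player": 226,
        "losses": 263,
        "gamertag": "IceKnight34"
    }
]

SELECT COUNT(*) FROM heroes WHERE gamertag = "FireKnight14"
1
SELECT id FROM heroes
[1, 2, 3, 4, 5, 6, 7]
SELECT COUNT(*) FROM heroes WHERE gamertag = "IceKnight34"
1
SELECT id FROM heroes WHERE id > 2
[3, 4, 5, 6, 7]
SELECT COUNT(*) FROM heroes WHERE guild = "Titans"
1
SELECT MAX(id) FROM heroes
7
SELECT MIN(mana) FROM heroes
142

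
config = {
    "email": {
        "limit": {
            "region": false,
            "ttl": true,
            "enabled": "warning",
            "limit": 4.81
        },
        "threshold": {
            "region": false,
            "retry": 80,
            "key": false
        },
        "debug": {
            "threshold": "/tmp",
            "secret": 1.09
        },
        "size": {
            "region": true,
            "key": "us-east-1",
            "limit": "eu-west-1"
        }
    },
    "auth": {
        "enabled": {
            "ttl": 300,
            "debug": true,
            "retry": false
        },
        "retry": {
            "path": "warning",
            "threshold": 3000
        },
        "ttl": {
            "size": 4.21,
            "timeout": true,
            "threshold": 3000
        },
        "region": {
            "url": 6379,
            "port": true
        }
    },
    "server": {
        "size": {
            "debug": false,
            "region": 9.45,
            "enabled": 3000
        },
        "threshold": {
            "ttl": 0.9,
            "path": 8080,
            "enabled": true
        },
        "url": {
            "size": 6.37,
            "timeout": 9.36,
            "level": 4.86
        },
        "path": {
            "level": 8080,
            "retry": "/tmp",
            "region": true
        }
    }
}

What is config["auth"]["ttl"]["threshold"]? 3000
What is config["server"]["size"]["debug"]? False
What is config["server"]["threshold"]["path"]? 8080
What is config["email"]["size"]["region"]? True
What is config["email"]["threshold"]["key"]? False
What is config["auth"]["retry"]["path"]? "warning"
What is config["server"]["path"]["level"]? 8080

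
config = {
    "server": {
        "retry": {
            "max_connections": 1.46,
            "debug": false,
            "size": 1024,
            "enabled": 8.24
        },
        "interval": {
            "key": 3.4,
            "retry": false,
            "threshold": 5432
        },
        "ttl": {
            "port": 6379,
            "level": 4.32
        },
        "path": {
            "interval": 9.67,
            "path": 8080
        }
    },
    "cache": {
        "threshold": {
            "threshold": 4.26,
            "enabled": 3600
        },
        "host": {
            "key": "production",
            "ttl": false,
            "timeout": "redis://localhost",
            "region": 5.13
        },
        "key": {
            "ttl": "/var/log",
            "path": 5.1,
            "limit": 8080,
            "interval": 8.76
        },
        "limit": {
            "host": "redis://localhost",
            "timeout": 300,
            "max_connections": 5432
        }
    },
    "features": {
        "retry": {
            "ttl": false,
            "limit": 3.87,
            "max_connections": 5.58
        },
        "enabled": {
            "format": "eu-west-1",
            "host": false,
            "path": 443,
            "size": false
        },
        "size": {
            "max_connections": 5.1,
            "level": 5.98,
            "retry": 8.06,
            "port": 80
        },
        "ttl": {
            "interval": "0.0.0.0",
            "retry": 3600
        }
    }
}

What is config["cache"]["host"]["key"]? "production"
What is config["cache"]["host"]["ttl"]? False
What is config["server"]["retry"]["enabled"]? 8.24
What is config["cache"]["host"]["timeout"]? "redis://localhost"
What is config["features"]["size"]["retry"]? 8.06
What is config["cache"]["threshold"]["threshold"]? 4.26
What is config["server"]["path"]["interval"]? 9.67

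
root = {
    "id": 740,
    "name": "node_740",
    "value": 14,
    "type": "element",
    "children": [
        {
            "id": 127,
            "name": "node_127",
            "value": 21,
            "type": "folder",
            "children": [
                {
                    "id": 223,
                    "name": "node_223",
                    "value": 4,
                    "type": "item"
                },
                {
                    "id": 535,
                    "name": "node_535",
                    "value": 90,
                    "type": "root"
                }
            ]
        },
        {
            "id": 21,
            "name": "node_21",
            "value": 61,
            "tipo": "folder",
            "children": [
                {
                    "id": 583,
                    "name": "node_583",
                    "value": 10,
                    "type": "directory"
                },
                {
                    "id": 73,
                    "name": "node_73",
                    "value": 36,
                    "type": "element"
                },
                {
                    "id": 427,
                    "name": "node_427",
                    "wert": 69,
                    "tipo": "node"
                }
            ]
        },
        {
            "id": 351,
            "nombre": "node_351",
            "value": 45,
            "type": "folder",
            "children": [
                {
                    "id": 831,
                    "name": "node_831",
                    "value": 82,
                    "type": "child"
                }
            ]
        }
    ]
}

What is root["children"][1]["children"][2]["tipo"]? "node"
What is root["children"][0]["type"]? "folder"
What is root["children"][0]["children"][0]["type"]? "item"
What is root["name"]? "node_740"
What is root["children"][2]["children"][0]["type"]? "child"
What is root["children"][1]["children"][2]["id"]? 427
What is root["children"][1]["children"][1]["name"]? "node_73"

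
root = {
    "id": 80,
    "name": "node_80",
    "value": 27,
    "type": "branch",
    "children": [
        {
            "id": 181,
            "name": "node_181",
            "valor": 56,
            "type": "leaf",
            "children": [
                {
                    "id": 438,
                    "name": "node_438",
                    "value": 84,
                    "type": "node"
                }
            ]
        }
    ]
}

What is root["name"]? "node_80"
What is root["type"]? "branch"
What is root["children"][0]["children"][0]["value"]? 84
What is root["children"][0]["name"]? "node_181"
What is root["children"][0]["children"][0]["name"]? "node_438"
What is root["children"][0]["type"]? "leaf"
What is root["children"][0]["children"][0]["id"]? 438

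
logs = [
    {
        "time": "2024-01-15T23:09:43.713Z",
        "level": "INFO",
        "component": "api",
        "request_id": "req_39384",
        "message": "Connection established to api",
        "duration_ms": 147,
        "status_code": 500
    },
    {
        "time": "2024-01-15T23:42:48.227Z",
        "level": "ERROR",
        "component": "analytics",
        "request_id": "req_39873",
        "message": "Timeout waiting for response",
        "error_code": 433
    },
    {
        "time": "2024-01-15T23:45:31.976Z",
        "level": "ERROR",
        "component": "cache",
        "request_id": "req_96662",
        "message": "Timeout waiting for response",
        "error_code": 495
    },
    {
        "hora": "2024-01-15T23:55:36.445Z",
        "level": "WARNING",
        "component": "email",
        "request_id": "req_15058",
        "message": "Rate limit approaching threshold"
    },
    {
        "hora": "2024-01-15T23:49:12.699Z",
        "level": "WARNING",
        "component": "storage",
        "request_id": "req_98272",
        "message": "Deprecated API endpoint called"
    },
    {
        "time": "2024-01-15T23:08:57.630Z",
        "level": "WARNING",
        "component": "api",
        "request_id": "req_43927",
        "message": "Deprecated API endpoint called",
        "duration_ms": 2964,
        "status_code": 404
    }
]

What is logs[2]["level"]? "ERROR"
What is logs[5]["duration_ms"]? 2964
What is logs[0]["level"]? "INFO"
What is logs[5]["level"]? "WARNING"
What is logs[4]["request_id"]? "req_98272"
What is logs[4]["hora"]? "2024-01-15T23:49:12.699Z"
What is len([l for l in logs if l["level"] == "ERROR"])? 2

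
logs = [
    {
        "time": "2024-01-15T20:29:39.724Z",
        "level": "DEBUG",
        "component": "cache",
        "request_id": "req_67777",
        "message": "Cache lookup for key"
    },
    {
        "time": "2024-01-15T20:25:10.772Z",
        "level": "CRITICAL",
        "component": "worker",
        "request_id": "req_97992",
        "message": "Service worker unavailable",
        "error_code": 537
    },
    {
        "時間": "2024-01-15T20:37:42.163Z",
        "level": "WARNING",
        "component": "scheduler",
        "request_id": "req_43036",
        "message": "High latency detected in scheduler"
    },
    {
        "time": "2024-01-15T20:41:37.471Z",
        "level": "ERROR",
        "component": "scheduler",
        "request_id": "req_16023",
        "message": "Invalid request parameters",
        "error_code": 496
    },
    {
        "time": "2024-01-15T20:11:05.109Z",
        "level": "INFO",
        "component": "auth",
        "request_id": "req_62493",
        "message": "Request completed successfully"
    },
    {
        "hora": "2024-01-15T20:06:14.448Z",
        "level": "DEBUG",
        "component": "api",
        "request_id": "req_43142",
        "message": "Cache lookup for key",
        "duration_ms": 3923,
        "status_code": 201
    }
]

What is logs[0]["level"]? "DEBUG"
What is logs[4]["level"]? "INFO"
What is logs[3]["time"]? "2024-01-15T20:41:37.471Z"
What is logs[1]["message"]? "Service worker unavailable"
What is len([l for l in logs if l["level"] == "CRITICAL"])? 1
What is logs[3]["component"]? "scheduler"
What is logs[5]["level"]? "DEBUG"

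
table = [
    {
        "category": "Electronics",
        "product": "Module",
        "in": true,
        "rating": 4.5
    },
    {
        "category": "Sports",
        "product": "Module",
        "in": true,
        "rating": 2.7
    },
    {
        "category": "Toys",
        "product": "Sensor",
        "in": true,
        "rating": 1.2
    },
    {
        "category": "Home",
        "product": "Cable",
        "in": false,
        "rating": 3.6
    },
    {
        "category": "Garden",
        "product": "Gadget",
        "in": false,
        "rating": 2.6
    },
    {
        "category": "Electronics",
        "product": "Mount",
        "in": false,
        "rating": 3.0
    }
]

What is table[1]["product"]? "Module"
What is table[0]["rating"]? 4.5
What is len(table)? 6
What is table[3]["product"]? "Cable"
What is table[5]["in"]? False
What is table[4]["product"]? "Gadget"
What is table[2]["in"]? True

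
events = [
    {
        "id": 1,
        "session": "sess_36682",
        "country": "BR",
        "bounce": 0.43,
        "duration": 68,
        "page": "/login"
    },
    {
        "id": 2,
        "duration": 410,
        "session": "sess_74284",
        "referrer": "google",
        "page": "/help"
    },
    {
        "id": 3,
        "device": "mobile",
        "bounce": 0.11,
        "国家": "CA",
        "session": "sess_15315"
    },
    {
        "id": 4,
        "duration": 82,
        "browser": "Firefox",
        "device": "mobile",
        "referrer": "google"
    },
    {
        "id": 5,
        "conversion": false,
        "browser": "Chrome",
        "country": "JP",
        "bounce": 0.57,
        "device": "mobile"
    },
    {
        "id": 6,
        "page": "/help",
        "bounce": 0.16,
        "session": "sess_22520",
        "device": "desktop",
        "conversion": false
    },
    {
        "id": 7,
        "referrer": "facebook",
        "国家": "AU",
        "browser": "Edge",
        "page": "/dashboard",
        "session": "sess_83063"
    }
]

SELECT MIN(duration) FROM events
68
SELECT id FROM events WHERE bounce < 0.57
[1, 3, 6]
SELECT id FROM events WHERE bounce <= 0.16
[3, 6]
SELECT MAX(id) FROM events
7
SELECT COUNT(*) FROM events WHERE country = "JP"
1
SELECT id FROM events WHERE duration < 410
[1, 4]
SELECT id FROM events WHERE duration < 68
[]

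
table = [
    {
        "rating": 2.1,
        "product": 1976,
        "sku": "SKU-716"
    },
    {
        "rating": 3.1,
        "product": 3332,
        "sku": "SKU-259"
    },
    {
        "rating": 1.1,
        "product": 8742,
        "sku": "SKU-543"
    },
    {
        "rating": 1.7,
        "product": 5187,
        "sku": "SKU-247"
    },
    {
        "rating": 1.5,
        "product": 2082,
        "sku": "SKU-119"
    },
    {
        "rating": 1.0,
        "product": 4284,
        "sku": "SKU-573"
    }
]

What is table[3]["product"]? 5187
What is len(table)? 6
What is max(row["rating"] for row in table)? 3.1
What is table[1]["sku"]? "SKU-259"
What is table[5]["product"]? 4284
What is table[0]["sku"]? "SKU-716"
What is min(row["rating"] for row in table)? 1.0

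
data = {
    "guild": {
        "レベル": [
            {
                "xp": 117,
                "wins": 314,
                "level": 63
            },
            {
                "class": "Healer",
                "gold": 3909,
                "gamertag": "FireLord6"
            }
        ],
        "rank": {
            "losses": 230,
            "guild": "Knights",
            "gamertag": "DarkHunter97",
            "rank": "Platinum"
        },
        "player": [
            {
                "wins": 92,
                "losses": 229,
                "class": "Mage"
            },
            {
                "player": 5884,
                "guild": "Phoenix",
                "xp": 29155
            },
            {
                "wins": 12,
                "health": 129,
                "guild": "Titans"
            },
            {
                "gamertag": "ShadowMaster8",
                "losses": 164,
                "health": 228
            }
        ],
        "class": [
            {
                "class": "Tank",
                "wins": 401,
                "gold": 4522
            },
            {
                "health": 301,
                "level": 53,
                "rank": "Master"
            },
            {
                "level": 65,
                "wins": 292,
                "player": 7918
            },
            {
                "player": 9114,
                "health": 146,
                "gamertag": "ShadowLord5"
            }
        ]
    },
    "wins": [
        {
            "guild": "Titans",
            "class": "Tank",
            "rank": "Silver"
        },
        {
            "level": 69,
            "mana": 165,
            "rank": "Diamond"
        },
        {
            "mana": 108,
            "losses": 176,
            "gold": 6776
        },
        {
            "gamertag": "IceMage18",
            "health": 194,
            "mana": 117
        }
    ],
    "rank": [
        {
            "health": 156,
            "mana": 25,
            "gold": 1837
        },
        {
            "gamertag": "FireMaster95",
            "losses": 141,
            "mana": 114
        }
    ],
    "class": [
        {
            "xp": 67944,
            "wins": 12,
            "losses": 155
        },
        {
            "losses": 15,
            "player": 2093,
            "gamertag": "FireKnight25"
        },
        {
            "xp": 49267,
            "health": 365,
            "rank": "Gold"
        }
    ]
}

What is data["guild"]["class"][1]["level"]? 53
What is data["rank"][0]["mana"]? 25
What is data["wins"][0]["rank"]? "Silver"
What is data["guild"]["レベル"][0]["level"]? 63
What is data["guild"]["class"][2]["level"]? 65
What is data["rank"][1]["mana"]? 114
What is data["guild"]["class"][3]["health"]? 146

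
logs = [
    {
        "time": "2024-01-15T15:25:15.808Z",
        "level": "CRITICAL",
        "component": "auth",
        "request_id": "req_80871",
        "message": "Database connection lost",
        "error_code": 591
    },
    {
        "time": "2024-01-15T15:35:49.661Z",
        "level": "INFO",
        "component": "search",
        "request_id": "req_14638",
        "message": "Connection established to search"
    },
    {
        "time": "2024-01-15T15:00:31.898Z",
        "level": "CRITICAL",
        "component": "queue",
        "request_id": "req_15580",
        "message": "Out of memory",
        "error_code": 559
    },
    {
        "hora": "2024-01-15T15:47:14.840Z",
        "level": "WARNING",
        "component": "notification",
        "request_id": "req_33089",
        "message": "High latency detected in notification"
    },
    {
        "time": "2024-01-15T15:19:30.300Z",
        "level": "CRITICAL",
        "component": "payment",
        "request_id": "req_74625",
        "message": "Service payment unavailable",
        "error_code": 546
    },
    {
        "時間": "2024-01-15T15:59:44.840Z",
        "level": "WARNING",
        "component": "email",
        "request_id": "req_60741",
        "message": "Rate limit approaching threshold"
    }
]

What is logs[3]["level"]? "WARNING"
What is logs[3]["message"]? "High latency detected in notification"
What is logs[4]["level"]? "CRITICAL"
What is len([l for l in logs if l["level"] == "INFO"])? 1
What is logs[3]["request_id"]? "req_33089"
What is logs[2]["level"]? "CRITICAL"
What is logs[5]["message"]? "Rate limit approaching threshold"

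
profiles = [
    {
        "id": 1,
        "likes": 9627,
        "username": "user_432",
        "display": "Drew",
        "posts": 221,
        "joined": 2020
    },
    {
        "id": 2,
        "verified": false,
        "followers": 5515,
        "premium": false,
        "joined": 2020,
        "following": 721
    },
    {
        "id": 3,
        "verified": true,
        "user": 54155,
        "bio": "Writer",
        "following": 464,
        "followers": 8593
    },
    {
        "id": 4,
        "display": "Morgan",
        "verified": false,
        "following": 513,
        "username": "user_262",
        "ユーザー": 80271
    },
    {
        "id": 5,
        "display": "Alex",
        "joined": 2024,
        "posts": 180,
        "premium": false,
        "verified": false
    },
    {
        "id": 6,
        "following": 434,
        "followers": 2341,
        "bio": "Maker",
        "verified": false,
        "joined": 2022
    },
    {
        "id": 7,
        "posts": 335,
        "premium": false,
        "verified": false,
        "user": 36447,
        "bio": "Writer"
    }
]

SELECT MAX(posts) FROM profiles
335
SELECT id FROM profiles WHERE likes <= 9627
[1]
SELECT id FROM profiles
[1, 2, 3, 4, 5, 6, 7]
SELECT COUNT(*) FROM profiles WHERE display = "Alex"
1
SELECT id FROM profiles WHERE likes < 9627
[]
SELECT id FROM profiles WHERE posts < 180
[]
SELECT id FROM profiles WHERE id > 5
[6, 7]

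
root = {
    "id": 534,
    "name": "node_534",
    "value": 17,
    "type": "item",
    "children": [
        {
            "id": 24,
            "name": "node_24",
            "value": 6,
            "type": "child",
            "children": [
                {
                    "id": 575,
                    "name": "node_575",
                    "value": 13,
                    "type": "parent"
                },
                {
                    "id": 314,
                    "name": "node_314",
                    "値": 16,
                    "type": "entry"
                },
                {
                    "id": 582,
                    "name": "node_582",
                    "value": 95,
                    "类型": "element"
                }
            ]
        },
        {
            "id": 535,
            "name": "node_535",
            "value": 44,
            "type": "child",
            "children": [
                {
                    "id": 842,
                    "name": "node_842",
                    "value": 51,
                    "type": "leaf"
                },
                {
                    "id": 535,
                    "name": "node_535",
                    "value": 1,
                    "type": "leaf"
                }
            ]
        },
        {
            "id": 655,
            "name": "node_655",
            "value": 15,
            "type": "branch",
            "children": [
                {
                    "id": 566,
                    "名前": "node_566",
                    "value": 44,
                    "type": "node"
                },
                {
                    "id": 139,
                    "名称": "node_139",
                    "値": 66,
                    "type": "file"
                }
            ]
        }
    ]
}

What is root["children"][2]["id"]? 655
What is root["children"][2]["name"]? "node_655"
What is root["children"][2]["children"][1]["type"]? "file"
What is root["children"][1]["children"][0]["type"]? "leaf"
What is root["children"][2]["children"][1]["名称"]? "node_139"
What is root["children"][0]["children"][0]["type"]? "parent"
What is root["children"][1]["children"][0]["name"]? "node_842"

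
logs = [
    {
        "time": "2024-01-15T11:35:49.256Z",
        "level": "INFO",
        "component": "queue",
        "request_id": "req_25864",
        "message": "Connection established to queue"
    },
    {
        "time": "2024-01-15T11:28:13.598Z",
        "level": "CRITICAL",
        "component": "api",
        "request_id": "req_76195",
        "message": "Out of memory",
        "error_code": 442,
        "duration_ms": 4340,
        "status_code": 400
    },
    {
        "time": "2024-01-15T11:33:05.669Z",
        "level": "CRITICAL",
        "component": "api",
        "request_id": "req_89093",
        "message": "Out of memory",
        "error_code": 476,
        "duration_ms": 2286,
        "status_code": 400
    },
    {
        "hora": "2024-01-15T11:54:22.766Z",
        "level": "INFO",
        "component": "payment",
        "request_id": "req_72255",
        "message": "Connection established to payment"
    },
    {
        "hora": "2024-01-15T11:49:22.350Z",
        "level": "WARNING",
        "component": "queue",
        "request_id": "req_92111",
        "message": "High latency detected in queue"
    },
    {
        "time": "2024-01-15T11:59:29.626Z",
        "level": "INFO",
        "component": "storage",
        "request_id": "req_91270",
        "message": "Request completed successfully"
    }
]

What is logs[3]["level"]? "INFO"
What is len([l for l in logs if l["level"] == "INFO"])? 3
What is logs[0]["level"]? "INFO"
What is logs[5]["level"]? "INFO"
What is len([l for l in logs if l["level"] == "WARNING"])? 1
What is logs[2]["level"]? "CRITICAL"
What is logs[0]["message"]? "Connection established to queue"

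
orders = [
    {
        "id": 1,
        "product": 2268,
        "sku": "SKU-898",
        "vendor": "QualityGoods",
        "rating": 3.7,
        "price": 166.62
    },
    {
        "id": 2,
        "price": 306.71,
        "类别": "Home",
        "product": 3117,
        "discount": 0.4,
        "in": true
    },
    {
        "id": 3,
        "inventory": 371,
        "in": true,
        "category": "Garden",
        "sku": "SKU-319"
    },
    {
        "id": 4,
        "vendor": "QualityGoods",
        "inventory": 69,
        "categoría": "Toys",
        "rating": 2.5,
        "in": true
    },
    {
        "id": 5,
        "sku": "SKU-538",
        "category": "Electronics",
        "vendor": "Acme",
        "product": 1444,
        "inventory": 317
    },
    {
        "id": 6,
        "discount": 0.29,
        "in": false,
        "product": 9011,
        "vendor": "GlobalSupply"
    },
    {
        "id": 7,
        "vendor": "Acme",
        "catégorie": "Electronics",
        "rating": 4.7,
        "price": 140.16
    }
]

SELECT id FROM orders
[1, 2, 3, 4, 5, 6, 7]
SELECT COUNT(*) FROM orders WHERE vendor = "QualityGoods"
2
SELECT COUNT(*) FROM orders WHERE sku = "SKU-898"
1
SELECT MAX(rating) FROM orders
4.7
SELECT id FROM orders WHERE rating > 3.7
[7]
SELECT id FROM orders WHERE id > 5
[6, 7]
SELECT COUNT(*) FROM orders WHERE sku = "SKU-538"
1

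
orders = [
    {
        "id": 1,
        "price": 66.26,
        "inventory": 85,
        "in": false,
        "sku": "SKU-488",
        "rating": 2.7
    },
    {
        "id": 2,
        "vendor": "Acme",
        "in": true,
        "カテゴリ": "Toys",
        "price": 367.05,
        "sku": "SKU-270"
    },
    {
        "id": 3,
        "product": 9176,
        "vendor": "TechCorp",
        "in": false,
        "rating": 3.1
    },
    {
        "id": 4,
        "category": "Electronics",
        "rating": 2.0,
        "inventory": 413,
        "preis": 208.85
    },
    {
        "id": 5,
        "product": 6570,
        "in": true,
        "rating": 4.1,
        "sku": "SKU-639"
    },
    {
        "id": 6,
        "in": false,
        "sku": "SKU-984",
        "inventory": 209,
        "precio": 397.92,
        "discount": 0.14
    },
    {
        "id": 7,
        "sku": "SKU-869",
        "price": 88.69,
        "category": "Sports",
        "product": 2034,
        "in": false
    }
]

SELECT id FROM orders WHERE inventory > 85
[4, 6]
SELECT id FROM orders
[1, 2, 3, 4, 5, 6, 7]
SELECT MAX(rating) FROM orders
4.1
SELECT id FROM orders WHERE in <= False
[1, 3, 6, 7]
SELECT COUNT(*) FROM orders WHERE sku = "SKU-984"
1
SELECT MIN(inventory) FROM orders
85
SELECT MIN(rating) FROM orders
2.0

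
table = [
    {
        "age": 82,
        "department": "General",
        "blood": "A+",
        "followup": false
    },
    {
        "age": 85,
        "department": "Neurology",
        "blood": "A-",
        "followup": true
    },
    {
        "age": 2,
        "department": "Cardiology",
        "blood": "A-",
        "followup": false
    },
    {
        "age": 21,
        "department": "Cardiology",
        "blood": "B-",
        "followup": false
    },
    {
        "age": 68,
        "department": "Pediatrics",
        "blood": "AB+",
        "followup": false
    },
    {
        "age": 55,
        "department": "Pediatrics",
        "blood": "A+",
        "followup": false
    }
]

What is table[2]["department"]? "Cardiology"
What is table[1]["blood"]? "A-"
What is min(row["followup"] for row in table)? False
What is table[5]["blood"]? "A+"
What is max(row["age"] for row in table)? 85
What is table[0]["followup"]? False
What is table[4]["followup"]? False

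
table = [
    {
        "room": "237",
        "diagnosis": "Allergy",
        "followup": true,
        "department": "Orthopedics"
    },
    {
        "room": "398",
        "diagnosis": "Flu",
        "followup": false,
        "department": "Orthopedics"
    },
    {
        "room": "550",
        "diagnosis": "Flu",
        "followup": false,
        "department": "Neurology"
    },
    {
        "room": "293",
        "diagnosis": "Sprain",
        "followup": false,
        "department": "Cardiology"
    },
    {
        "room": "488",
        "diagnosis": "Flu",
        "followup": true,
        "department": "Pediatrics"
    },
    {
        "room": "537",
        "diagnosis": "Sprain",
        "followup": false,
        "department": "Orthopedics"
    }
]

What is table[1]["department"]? "Orthopedics"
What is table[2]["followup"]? False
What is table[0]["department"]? "Orthopedics"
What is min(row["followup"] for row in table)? False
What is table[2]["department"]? "Neurology"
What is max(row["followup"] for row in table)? True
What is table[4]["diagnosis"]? "Flu"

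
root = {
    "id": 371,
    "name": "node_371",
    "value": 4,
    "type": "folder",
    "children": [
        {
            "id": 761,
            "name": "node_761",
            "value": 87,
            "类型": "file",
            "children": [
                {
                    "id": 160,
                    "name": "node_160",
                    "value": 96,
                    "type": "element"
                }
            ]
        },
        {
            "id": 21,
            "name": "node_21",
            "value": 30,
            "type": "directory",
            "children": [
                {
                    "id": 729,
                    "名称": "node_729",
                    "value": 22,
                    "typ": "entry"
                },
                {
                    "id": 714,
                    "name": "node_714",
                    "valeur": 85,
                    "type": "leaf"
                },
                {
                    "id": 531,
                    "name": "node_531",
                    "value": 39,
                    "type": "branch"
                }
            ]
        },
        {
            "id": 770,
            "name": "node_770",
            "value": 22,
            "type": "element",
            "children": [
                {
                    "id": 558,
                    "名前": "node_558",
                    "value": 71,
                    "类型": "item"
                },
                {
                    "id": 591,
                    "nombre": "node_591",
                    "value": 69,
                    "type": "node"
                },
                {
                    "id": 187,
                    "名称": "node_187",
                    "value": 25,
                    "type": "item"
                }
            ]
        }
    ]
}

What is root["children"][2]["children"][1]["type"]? "node"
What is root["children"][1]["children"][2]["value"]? 39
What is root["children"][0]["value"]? 87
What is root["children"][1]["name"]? "node_21"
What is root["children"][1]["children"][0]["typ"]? "entry"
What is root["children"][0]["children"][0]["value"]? 96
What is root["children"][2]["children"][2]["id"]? 187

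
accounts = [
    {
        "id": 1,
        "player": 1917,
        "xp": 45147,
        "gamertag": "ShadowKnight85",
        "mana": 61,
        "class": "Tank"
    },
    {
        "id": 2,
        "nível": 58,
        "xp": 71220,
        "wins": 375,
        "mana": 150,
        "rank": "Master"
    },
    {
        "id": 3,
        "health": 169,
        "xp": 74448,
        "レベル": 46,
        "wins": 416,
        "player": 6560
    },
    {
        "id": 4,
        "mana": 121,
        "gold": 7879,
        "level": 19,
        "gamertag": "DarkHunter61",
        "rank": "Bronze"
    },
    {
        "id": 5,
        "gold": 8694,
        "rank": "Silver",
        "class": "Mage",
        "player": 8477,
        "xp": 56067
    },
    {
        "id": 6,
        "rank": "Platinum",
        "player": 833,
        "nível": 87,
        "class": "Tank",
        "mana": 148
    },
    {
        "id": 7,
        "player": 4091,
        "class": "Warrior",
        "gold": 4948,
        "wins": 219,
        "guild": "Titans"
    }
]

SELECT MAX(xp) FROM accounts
74448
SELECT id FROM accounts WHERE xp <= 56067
[1, 5]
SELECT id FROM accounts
[1, 2, 3, 4, 5, 6, 7]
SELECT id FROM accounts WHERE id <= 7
[1, 2, 3, 4, 5, 6, 7]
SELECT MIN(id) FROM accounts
1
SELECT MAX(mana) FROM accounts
150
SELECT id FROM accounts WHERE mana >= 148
[2, 6]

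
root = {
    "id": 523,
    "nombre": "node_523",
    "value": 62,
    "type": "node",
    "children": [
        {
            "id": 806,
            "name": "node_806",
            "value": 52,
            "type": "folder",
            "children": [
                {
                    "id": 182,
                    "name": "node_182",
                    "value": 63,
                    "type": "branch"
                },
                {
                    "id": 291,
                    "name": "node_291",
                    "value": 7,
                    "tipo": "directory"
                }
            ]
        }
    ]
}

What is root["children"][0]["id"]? 806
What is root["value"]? 62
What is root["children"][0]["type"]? "folder"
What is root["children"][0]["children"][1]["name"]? "node_291"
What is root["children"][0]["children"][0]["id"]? 182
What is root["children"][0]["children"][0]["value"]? 63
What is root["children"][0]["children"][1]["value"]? 7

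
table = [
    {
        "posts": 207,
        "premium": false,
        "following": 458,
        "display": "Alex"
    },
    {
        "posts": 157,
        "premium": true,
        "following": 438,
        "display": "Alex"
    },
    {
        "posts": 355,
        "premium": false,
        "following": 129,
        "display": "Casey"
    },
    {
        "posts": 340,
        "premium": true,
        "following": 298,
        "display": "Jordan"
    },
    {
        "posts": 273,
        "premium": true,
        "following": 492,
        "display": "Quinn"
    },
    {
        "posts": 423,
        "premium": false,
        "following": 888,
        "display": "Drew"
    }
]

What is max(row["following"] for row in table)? 888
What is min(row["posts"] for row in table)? 157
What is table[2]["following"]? 129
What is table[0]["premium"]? False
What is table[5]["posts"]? 423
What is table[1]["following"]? 438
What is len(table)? 6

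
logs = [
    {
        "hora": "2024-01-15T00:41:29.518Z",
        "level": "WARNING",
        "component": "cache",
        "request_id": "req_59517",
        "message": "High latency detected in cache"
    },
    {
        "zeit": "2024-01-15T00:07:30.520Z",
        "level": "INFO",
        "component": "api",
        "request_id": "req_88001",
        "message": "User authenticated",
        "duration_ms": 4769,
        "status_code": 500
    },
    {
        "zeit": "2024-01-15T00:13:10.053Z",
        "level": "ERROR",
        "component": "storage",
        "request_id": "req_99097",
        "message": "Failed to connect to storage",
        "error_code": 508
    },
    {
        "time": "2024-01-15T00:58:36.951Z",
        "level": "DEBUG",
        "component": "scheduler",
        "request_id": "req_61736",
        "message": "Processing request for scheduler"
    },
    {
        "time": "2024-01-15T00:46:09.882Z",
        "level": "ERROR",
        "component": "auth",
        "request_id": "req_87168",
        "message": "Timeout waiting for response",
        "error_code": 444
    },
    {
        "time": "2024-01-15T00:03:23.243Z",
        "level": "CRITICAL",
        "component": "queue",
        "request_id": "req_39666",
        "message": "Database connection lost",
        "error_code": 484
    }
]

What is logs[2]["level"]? "ERROR"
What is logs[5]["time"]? "2024-01-15T00:03:23.243Z"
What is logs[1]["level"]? "INFO"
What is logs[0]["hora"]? "2024-01-15T00:41:29.518Z"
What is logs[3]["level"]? "DEBUG"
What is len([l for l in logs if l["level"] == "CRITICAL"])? 1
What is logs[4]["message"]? "Timeout waiting for response"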